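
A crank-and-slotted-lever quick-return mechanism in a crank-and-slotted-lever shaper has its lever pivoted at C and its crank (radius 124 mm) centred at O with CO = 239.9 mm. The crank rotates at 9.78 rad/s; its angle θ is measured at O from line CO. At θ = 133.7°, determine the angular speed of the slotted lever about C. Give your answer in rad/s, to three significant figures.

1.59

ω = 9.78 rad/s
Crank pin A relative to C: A = (d + r cosθ, r sinθ); lever angle φ = atan2(r sinθ, d + r cosθ).
Differentiating tanφ: φ̇ = rω(d cosθ + r)/(d² + r² + 2dr cosθ).
d² + r² + 2dr cosθ = |CA|² = 0.0318238 m²;  d cosθ + r = -0.041743 m.
|ω_lever| = |0.124·9.78·-0.041743| / 0.0318238 = 1.5907 rad/s.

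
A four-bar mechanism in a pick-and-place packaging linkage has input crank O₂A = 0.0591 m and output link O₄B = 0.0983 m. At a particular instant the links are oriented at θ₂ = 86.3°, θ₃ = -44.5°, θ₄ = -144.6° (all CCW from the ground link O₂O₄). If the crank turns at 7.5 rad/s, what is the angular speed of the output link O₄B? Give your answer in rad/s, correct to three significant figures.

3.47

ω₂ = 7.5 rad/s
Differentiating the loop-closure r₂e^{iθ₂}+r₃e^{iθ₃}=r₁+r₄e^{iθ₄} gives r₂ω₂e^{iθ₂}+r₃ω₃e^{iθ₃}=r₄ω₄e^{iθ₄}.
Eliminating the other unknown: ω₄ = r₂ω₂ sin(θ₂−θ₃) / [r₄ sin(θ₄−θ₃)].
Numerator sine = +0.75700; denominator sine = -0.98450.
Result = 0.0591·7.5·(+0.75700) / (0.0983·(-0.98450)) = -3.4671 rad/s; magnitude 3.4671 rad/s.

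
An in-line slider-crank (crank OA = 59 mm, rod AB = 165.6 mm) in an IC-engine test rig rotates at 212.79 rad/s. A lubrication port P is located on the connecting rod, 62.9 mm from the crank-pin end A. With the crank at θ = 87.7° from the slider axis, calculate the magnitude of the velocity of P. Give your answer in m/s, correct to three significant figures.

12.6

ω = 212.8 rad/s.  Crank-pin speed |V_A| = rω = 12.555 m/s, perpendicular to OA.
Rod angle: sinφ = −(r/L) sinθ ⇒ φ = -20.854°; ω_rod = −rω cosθ/√(L²−r²sin²θ) = -3.2558 rad/s.
V_P = V_A + ω_rod × AP, with AP = 0.0629 m along the rod.
Components: V_Px = −rω sinθ − a·ω_rod·sinφ = -12.617 m/s;  V_Py = rω cosθ + a·ω_rod·cosφ = +0.31247 m/s.
|V_P| = √(V_Px² + V_Py²) = 12.621 m/s.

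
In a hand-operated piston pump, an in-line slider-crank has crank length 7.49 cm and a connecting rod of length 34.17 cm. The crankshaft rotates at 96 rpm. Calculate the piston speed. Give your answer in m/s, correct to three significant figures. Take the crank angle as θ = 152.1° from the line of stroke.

0.284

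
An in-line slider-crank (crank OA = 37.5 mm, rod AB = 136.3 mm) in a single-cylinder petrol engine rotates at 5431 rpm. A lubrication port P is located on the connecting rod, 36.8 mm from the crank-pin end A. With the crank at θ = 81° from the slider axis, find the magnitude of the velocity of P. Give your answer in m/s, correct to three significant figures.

21.5

ω = 568.7 rad/s.  Crank-pin speed |V_A| = rω = 21.327 m/s, perpendicular to OA.
Rod angle: sinφ = −(r/L) sinθ ⇒ φ = -15.768°; ω_rod = −rω cosθ/√(L²−r²sin²θ) = -25.435 rad/s.
V_P = V_A + ω_rod × AP, with AP = 0.0368 m along the rod.
Components: V_Px = −rω sinθ − a·ω_rod·sinφ = -21.319 m/s;  V_Py = rω cosθ + a·ω_rod·cosφ = +2.4356 m/s.
|V_P| = √(V_Px² + V_Py²) = 21.458 m/s.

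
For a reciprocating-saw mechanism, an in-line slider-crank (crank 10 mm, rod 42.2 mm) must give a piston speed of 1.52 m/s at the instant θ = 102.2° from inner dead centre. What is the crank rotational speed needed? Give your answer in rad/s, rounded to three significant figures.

164

For an in-line slider-crank, |v_piston| = rω|sinθ|·[1 + r cosθ/√(L² − r² sin²θ)].
With r = 0.01 m, L = 0.0422 m, θ = 102.2°: the bracketed kinematic factor |dx/dθ| = 0.009271 m.
ω = v/|dx/dθ| = 1.52/0.009271 = 163.95 rad/s.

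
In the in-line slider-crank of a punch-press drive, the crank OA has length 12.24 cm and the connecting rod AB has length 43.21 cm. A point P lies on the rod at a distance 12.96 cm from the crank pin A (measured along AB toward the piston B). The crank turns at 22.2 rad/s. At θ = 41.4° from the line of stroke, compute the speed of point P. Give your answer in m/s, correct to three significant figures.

2.39

ω = 22.2 rad/s.  Crank-pin speed |V_A| = rω = 2.7173 m/s, perpendicular to OA.
Rod angle: sinφ = −(r/L) sinθ ⇒ φ = -10.797°; ω_rod = −rω cosθ/√(L²−r²sin²θ) = -4.8021 rad/s.
V_P = V_A + ω_rod × AP, with AP = 0.1296 m along the rod.
Components: V_Px = −rω sinθ − a·ω_rod·sinφ = -1.9136 m/s;  V_Py = rω cosθ + a·ω_rod·cosφ = +1.4269 m/s.
|V_P| = √(V_Px² + V_Py²) = 2.387 m/s.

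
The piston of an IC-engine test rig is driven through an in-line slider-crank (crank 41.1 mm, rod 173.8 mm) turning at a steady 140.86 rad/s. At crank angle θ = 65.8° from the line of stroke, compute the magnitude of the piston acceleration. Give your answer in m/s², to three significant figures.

205

ω = 140.9 rad/s
x(θ) = r cosθ + √(L² − r² sin²θ); with ω constant, a = ω²·d²x/dθ².
d²x/dθ² = −r cosθ − r²(cos2θ)/√u − r⁴ sin²2θ/(4u^{3/2}),  u = L² − r² sin²θ = 0.0288011 m².
Substituting r = 0.0411 m, L = 0.1738 m, θ = 65.8°: d²x/dθ² = -0.010321 m.
a = ω²·d²x/dθ² = (140.9)²·(-0.010321) = -204.78 m/s²;  |a| = 204.78 m/s².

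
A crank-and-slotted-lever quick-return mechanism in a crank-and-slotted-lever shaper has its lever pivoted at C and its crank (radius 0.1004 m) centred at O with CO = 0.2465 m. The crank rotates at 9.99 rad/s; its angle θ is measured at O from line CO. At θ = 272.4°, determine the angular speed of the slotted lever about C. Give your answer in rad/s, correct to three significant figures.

ω = 9.99 rad/s
Crank pin A relative to C: A = (d + r cosθ, r sinθ); lever angle φ = atan2(r sinθ, d + r cosθ).
Differentiating tanφ: φ̇ = rω(d cosθ + r)/(d² + r² + 2dr cosθ).
d² + r² + 2dr cosθ = |CA|² = 0.0729151 m²;  d cosθ + r = +0.11072 m.
|ω_lever| = |0.1004·9.99·+0.11072| / 0.0729151 = 1.5231 rad/s.

1.52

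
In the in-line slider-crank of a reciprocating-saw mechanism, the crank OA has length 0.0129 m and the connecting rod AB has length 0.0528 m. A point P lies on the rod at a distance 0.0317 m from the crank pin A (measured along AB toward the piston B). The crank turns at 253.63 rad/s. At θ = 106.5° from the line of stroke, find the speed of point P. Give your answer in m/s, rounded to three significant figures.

ω = 253.6 rad/s.  Crank-pin speed |V_A| = rω = 3.2718 m/s, perpendicular to OA.
Rod angle: sinφ = −(r/L) sinθ ⇒ φ = -13.548°; ω_rod = −rω cosθ/√(L²−r²sin²θ) = +18.103 rad/s.
V_P = V_A + ω_rod × AP, with AP = 0.0317 m along the rod.
Components: V_Px = −rω sinθ − a·ω_rod·sinφ = -3.0027 m/s;  V_Py = rω cosθ + a·ω_rod·cosφ = -0.37135 m/s.
|V_P| = √(V_Px² + V_Py²) = 3.0255 m/s.

3.03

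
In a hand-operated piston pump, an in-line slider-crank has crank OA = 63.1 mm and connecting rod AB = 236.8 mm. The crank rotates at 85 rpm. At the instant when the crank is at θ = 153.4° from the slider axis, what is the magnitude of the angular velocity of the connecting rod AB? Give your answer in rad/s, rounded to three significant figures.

ω = 8.901 rad/s (converted from 85 rpm).
The rod makes angle φ with the slider axis where L sinφ = r sinθ; differentiating, L cosφ·φ̇ = r ω cosθ.
L cosφ = √(L² − r² sin²θ) = 0.23511 m.
|ω_rod| = r ω |cosθ| / √(L² − r² sin²θ) = 0.0631·8.901·0.89415/0.23511 = 2.1361 rad/s.

2.14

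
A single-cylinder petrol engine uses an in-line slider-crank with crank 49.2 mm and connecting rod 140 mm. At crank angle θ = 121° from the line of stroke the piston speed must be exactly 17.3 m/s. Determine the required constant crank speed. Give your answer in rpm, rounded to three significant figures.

4840

For an in-line slider-crank, |v_piston| = rω|sinθ|·[1 + r cosθ/√(L² − r² sin²θ)].
With r = 0.0492 m, L = 0.14 m, θ = 121°: the bracketed kinematic factor |dx/dθ| = 0.034168 m.
ω = v/|dx/dθ| = 17.3/0.034168 = 506.33 rad/s.
N = 60ω/(2π) = 4835.1 rpm.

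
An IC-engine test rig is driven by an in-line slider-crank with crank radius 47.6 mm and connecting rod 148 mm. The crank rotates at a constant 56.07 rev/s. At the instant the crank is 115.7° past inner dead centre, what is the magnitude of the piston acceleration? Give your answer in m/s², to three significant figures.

ω = 2π·56.1 = 352.3 rad/s
x(θ) = r cosθ + √(L² − r² sin²θ); with ω constant, a = ω²·d²x/dθ².
d²x/dθ² = −r cosθ − r²(cos2θ)/√u − r⁴ sin²2θ/(4u^{3/2}),  u = L² − r² sin²θ = 0.0200643 m².
Substituting r = 0.0476 m, L = 0.148 m, θ = 115.7°: d²x/dθ² = +0.030346 m.
a = ω²·d²x/dθ² = (352.3)²·(+0.030346) = +3766.3 m/s²;  |a| = 3766.3 m/s².

3770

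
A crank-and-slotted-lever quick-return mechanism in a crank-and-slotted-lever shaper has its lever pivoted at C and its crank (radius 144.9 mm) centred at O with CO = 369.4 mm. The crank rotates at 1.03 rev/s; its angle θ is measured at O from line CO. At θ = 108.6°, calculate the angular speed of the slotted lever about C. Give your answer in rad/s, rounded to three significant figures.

ω = 6.472 rad/s (from 1.03 rev/s).
Crank pin A relative to C: A = (d + r cosθ, r sinθ); lever angle φ = atan2(r sinθ, d + r cosθ).
Differentiating tanφ: φ̇ = rω(d cosθ + r)/(d² + r² + 2dr cosθ).
d² + r² + 2dr cosθ = |CA|² = 0.123307 m²;  d cosθ + r = +0.027076 m.
|ω_lever| = |0.1449·6.472·+0.027076| / 0.123307 = 0.20592 rad/s.

0.206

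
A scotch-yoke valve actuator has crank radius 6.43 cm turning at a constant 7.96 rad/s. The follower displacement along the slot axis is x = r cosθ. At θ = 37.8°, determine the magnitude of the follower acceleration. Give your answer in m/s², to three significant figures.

3.22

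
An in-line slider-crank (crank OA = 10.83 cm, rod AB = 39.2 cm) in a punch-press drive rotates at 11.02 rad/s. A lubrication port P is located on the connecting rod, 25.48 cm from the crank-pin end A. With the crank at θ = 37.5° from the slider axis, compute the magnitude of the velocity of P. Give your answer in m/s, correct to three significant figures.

0.895

ω = 11.02 rad/s.  Crank-pin speed |V_A| = rω = 1.1935 m/s, perpendicular to OA.
Rod angle: sinφ = −(r/L) sinθ ⇒ φ = -9.682°; ω_rod = −rω cosθ/√(L²−r²sin²θ) = -2.4503 rad/s.
V_P = V_A + ω_rod × AP, with AP = 0.2548 m along the rod.
Components: V_Px = −rω sinθ − a·ω_rod·sinφ = -0.83154 m/s;  V_Py = rω cosθ + a·ω_rod·cosφ = +0.33139 m/s.
|V_P| = √(V_Px² + V_Py²) = 0.89514 m/s.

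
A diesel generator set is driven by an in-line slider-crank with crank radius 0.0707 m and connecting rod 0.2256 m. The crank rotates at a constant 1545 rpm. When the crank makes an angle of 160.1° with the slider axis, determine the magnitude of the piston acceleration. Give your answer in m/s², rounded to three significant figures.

ω = 2π·1545/60 = 161.8 rad/s
x(θ) = r cosθ + √(L² − r² sin²θ); with ω constant, a = ω²·d²x/dθ².
d²x/dθ² = −r cosθ − r²(cos2θ)/√u − r⁴ sin²2θ/(4u^{3/2}),  u = L² − r² sin²θ = 0.0503162 m².
Substituting r = 0.0707 m, L = 0.2256 m, θ = 160.1°: d²x/dθ² = +0.049132 m.
a = ω²·d²x/dθ² = (161.8)²·(+0.049132) = +1286.1 m/s²;  |a| = 1286.1 m/s².

1290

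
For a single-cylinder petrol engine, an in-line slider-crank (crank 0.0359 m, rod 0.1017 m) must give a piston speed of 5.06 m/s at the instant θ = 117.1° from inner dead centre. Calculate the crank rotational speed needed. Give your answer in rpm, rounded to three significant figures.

For an in-line slider-crank, |v_piston| = rω|sinθ|·[1 + r cosθ/√(L² − r² sin²θ)].
With r = 0.0359 m, L = 0.1017 m, θ = 117.1°: the bracketed kinematic factor |dx/dθ| = 0.026545 m.
ω = v/|dx/dθ| = 5.06/0.026545 = 190.62 rad/s.
N = 60ω/(2π) = 1820.3 rpm.

1820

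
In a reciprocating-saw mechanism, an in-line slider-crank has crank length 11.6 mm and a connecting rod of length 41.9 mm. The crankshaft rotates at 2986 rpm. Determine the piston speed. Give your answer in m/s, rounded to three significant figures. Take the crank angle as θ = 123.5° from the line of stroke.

2.55

ω = 2π·2986/60 = 312.7 rad/s
For an in-line slider-crank, x = r cosθ + √(L² − r² sin²θ), so v = −rω sinθ·[1 + r cosθ/√(L² − r² sin²θ)].
With r = 0.0116 m, L = 0.0419 m, θ = 123.5°: √(L² − r² sin²θ) = 0.040768 m.
v = −0.0116·312.7·0.83389·[1 + 0.0116·-0.55194/0.040768] = -2.5497 m/s.
|v| = 2.5497 m/s.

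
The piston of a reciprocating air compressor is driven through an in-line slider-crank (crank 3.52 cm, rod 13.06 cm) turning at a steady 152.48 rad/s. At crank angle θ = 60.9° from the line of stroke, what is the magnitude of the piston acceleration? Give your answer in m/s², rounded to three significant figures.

282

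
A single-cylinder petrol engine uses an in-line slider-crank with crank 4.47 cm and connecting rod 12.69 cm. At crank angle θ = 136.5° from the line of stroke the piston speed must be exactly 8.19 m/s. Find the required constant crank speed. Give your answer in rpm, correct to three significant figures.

For an in-line slider-crank, |v_piston| = rω|sinθ|·[1 + r cosθ/√(L² − r² sin²θ)].
With r = 0.0447 m, L = 0.1269 m, θ = 136.5°: the bracketed kinematic factor |dx/dθ| = 0.022666 m.
ω = v/|dx/dθ| = 8.19/0.022666 = 361.34 rad/s.
N = 60ω/(2π) = 3450.5 rpm.

3450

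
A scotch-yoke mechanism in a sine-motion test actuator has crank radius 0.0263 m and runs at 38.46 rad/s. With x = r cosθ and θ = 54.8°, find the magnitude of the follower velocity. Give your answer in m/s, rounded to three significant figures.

0.827

ω = 38.46 rad/s
x = r cosθ ⇒ ẋ = −rω sinθ.
|v| = rω|sinθ| = 0.0263·38.46·|sin 54.8°| = 0.82654 m/s.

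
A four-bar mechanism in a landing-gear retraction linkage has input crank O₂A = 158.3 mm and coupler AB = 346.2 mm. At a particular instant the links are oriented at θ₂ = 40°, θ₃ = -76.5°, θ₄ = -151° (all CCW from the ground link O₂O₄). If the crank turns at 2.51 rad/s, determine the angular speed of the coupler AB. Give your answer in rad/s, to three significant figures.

0.227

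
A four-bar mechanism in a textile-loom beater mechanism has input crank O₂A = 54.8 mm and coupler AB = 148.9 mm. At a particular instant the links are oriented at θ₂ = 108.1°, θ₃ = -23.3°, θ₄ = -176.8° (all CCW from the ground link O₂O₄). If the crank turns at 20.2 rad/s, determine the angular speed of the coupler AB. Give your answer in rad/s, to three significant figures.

16.1

ω₂ = 20.2 rad/s
Differentiating the loop-closure r₂e^{iθ₂}+r₃e^{iθ₃}=r₁+r₄e^{iθ₄} gives r₂ω₂e^{iθ₂}+r₃ω₃e^{iθ₃}=r₄ω₄e^{iθ₄}.
Eliminating the other unknown: ω₃ = r₂ω₂ sin(θ₄−θ₂) / [r₃ sin(θ₃−θ₄)].
Numerator sine = +0.96638; denominator sine = +0.44620.
Result = 0.0548·20.2·(+0.96638) / (0.1489·(+0.44620)) = +16.101 rad/s; magnitude 16.101 rad/s.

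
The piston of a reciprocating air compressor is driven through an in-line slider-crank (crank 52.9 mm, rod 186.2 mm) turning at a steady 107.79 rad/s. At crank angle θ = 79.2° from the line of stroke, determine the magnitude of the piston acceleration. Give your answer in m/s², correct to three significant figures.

ω = 107.8 rad/s
x(θ) = r cosθ + √(L² − r² sin²θ); with ω constant, a = ω²·d²x/dθ².
d²x/dθ² = −r cosθ − r²(cos2θ)/√u − r⁴ sin²2θ/(4u^{3/2}),  u = L² − r² sin²θ = 0.0319703 m².
Substituting r = 0.0529 m, L = 0.1862 m, θ = 79.2°: d²x/dθ² = +0.0045929 m.
a = ω²·d²x/dθ² = (107.8)²·(+0.0045929) = +53.364 m/s²;  |a| = 53.364 m/s².

53.4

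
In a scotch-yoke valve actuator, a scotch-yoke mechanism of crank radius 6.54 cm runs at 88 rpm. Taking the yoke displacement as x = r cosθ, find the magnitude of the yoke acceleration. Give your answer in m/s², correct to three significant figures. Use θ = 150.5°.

4.83

ω = 9.215 rad/s (from 88 rpm).
x = r cosθ ⇒ ẍ = −rω² cosθ (ω constant).
|a| = rω²|cosθ| = 0.0654·(9.215)²·|cos 150.5°| = 4.8339 m/s².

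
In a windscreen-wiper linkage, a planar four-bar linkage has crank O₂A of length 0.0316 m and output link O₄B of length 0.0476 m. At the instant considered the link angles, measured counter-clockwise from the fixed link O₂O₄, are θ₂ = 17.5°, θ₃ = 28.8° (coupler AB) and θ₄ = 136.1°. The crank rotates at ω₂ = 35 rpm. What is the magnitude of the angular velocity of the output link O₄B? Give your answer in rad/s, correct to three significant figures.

0.499

ω₂ = 3.665 rad/s (from 35 rpm).
Differentiating the loop-closure r₂e^{iθ₂}+r₃e^{iθ₃}=r₁+r₄e^{iθ₄} gives r₂ω₂e^{iθ₂}+r₃ω₃e^{iθ₃}=r₄ω₄e^{iθ₄}.
Eliminating the other unknown: ω₄ = r₂ω₂ sin(θ₂−θ₃) / [r₄ sin(θ₄−θ₃)].
Numerator sine = -0.19595; denominator sine = +0.95476.
Result = 0.0316·3.665·(-0.19595) / (0.0476·(+0.95476)) = -0.49937 rad/s; magnitude 0.49937 rad/s.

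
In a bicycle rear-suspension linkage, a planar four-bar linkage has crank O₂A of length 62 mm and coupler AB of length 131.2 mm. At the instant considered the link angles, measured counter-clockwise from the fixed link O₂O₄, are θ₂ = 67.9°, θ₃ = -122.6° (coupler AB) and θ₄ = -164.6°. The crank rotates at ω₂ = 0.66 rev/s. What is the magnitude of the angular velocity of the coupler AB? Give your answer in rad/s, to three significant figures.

2.32

ω₂ = 4.147 rad/s (from 0.66 rev/s).
Differentiating the loop-closure r₂e^{iθ₂}+r₃e^{iθ₃}=r₁+r₄e^{iθ₄} gives r₂ω₂e^{iθ₂}+r₃ω₃e^{iθ₃}=r₄ω₄e^{iθ₄}.
Eliminating the other unknown: ω₃ = r₂ω₂ sin(θ₄−θ₂) / [r₃ sin(θ₃−θ₄)].
Numerator sine = +0.79335; denominator sine = +0.66913.
Result = 0.062·4.147·(+0.79335) / (0.1312·(+0.66913)) = +2.3235 rad/s; magnitude 2.3235 rad/s.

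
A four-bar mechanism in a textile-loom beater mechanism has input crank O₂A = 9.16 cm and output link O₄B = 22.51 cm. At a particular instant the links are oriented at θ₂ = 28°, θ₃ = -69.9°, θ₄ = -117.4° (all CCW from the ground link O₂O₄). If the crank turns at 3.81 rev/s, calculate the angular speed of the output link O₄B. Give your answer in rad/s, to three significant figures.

ω₂ = 23.94 rad/s (from 3.81 rev/s).
Differentiating the loop-closure r₂e^{iθ₂}+r₃e^{iθ₃}=r₁+r₄e^{iθ₄} gives r₂ω₂e^{iθ₂}+r₃ω₃e^{iθ₃}=r₄ω₄e^{iθ₄}.
Eliminating the other unknown: ω₄ = r₂ω₂ sin(θ₂−θ₃) / [r₄ sin(θ₄−θ₃)].
Numerator sine = +0.99051; denominator sine = -0.73728.
Result = 0.0916·23.94·(+0.99051) / (0.2251·(-0.73728)) = -13.087 rad/s; magnitude 13.087 rad/s.

13.1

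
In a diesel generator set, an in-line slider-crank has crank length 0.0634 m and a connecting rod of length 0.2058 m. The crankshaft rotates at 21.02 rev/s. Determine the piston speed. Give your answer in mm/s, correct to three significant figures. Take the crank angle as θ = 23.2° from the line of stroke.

4240

ω = 2π·21 = 132.1 rad/s
For an in-line slider-crank, x = r cosθ + √(L² − r² sin²θ), so v = −rω sinθ·[1 + r cosθ/√(L² − r² sin²θ)].
With r = 0.0634 m, L = 0.2058 m, θ = 23.2°: √(L² − r² sin²θ) = 0.20428 m.
v = −0.0634·132.1·0.39394·[1 + 0.0634·0.91914/0.20428] = -4.2396 m/s.
|v| = 4.2396 m/s = 4239.6 mm/s.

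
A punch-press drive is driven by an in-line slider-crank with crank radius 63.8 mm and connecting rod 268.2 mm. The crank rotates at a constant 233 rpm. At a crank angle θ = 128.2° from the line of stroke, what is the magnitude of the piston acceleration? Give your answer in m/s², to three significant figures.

ω = 2π·233/60 = 24.4 rad/s
x(θ) = r cosθ + √(L² − r² sin²θ); with ω constant, a = ω²·d²x/dθ².
d²x/dθ² = −r cosθ − r²(cos2θ)/√u − r⁴ sin²2θ/(4u^{3/2}),  u = L² − r² sin²θ = 0.0694175 m².
Substituting r = 0.0638 m, L = 0.2682 m, θ = 128.2°: d²x/dθ² = +0.042873 m.
a = ω²·d²x/dθ² = (24.4)²·(+0.042873) = +25.524 m/s²;  |a| = 25.524 m/s².

25.5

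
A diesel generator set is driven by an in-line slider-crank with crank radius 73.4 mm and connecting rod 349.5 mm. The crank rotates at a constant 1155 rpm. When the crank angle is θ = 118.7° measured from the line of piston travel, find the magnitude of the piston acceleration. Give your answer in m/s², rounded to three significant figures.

ω = 2π·1155/60 = 121 rad/s
x(θ) = r cosθ + √(L² − r² sin²θ); with ω constant, a = ω²·d²x/dθ².
d²x/dθ² = −r cosθ − r²(cos2θ)/√u − r⁴ sin²2θ/(4u^{3/2}),  u = L² − r² sin²θ = 0.118005 m².
Substituting r = 0.0734 m, L = 0.3495 m, θ = 118.7°: d²x/dθ² = +0.043571 m.
a = ω²·d²x/dθ² = (121)²·(+0.043571) = +637.41 m/s²;  |a| = 637.41 m/s².

637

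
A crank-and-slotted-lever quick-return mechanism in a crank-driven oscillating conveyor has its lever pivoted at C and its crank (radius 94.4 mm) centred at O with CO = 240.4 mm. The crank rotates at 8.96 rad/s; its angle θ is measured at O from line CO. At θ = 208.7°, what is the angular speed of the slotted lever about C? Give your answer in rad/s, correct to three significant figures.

ω = 8.96 rad/s
Crank pin A relative to C: A = (d + r cosθ, r sinθ); lever angle φ = atan2(r sinθ, d + r cosθ).
Differentiating tanφ: φ̇ = rω(d cosθ + r)/(d² + r² + 2dr cosθ).
d² + r² + 2dr cosθ = |CA|² = 0.026892 m²;  d cosθ + r = -0.11647 m.
|ω_lever| = |0.0944·8.96·-0.11647| / 0.026892 = 3.6632 rad/s.

3.66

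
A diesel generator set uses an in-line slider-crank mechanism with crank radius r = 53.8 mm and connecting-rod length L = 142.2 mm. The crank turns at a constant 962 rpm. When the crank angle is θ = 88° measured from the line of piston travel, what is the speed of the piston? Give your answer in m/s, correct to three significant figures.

5.49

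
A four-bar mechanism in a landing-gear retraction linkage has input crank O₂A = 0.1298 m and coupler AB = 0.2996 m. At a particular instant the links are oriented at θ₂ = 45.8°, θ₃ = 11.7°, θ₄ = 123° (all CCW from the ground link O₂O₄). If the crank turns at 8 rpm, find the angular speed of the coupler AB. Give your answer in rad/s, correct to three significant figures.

ω₂ = 0.8378 rad/s (from 8 rpm).
Differentiating the loop-closure r₂e^{iθ₂}+r₃e^{iθ₃}=r₁+r₄e^{iθ₄} gives r₂ω₂e^{iθ₂}+r₃ω₃e^{iθ₃}=r₄ω₄e^{iθ₄}.
Eliminating the other unknown: ω₃ = r₂ω₂ sin(θ₄−θ₂) / [r₃ sin(θ₃−θ₄)].
Numerator sine = +0.97515; denominator sine = -0.93169.
Result = 0.1298·0.8378·(+0.97515) / (0.2996·(-0.93169)) = -0.37988 rad/s; magnitude 0.37988 rad/s.

0.380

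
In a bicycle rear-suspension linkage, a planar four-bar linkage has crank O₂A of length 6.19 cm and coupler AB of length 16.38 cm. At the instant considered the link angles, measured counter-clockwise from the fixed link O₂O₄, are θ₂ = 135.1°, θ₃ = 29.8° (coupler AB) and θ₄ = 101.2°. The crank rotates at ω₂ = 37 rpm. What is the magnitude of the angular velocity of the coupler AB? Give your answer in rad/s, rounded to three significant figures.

ω₂ = 3.875 rad/s (from 37 rpm).
Differentiating the loop-closure r₂e^{iθ₂}+r₃e^{iθ₃}=r₁+r₄e^{iθ₄} gives r₂ω₂e^{iθ₂}+r₃ω₃e^{iθ₃}=r₄ω₄e^{iθ₄}.
Eliminating the other unknown: ω₃ = r₂ω₂ sin(θ₄−θ₂) / [r₃ sin(θ₃−θ₄)].
Numerator sine = -0.55775; denominator sine = -0.94777.
Result = 0.0619·3.875·(-0.55775) / (0.1638·(-0.94777)) = +0.86167 rad/s; magnitude 0.86167 rad/s.

0.862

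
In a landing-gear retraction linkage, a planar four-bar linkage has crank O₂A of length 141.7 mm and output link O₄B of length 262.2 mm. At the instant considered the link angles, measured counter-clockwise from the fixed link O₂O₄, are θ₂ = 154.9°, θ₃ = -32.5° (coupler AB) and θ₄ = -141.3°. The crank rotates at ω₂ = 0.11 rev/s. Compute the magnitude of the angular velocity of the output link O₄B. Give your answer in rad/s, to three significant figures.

ω₂ = 0.6912 rad/s (from 0.11 rev/s).
Differentiating the loop-closure r₂e^{iθ₂}+r₃e^{iθ₃}=r₁+r₄e^{iθ₄} gives r₂ω₂e^{iθ₂}+r₃ω₃e^{iθ₃}=r₄ω₄e^{iθ₄}.
Eliminating the other unknown: ω₄ = r₂ω₂ sin(θ₂−θ₃) / [r₄ sin(θ₄−θ₃)].
Numerator sine = -0.12880; denominator sine = -0.94665.
Result = 0.1417·0.6912·(-0.12880) / (0.2622·(-0.94665)) = +0.050818 rad/s; magnitude 0.050818 rad/s.

0.0508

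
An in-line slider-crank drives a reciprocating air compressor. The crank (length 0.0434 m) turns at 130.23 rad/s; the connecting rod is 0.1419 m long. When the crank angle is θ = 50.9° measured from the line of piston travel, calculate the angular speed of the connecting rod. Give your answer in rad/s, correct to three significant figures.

ω = 130.2 rad/s
The rod makes angle φ with the slider axis where L sinφ = r sinθ; differentiating, L cosφ·φ̇ = r ω cosθ.
L cosφ = √(L² − r² sin²θ) = 0.13784 m.
|ω_rod| = r ω |cosθ| / √(L² − r² sin²θ) = 0.0434·130.2·0.63068/0.13784 = 25.859 rad/s.

25.9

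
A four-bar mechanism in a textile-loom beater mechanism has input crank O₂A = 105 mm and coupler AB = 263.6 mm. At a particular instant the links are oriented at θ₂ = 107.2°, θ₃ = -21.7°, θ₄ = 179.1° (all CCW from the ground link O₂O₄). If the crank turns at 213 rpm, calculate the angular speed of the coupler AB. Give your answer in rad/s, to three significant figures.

23.8

ω₂ = 22.31 rad/s (from 213 rpm).
Differentiating the loop-closure r₂e^{iθ₂}+r₃e^{iθ₃}=r₁+r₄e^{iθ₄} gives r₂ω₂e^{iθ₂}+r₃ω₃e^{iθ₃}=r₄ω₄e^{iθ₄}.
Eliminating the other unknown: ω₃ = r₂ω₂ sin(θ₄−θ₂) / [r₃ sin(θ₃−θ₄)].
Numerator sine = +0.95052; denominator sine = +0.35511.
Result = 0.105·22.31·(+0.95052) / (0.2636·(+0.35511)) = +23.782 rad/s; magnitude 23.782 rad/s.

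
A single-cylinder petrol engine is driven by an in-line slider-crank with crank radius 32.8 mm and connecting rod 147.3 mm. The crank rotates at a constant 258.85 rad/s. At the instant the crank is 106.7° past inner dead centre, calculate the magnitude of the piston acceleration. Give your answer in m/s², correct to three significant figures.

1050

ω = 258.9 rad/s
x(θ) = r cosθ + √(L² − r² sin²θ); with ω constant, a = ω²·d²x/dθ².
d²x/dθ² = −r cosθ − r²(cos2θ)/√u − r⁴ sin²2θ/(4u^{3/2}),  u = L² − r² sin²θ = 0.0207103 m².
Substituting r = 0.0328 m, L = 0.1473 m, θ = 106.7°: d²x/dθ² = +0.015637 m.
a = ω²·d²x/dθ² = (258.9)²·(+0.015637) = +1047.7 m/s²;  |a| = 1047.7 m/s².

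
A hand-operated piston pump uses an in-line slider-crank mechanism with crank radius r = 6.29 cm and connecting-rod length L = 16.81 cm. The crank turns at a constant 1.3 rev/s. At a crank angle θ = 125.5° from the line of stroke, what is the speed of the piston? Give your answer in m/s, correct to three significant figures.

0.323

ω = 2π·1.3 = 8.168 rad/s
For an in-line slider-crank, x = r cosθ + √(L² − r² sin²θ), so v = −rω sinθ·[1 + r cosθ/√(L² − r² sin²θ)].
With r = 0.0629 m, L = 0.1681 m, θ = 125.5°: √(L² − r² sin²θ) = 0.16011 m.
v = −0.0629·8.168·0.81412·[1 + 0.0629·-0.58070/0.16011] = -0.32285 m/s.
|v| = 0.32285 m/s.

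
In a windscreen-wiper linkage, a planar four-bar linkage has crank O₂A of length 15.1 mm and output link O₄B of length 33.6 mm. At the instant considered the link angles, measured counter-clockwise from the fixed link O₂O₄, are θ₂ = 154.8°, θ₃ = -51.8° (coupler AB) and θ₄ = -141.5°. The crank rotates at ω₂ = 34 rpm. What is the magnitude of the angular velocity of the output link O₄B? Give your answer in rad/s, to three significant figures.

0.716

ω₂ = 3.56 rad/s (from 34 rpm).
Differentiating the loop-closure r₂e^{iθ₂}+r₃e^{iθ₃}=r₁+r₄e^{iθ₄} gives r₂ω₂e^{iθ₂}+r₃ω₃e^{iθ₃}=r₄ω₄e^{iθ₄}.
Eliminating the other unknown: ω₄ = r₂ω₂ sin(θ₂−θ₃) / [r₄ sin(θ₄−θ₃)].
Numerator sine = -0.44776; denominator sine = -0.99999.
Result = 0.0151·3.56·(-0.44776) / (0.0336·(-0.99999)) = +0.71647 rad/s; magnitude 0.71647 rad/s.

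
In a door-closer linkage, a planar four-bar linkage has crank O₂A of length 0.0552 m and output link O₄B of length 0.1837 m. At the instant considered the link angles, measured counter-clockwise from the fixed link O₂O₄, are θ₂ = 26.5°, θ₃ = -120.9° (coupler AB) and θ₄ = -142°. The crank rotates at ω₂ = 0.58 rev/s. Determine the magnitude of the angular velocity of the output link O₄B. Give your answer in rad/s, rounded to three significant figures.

ω₂ = 3.644 rad/s (from 0.58 rev/s).
Differentiating the loop-closure r₂e^{iθ₂}+r₃e^{iθ₃}=r₁+r₄e^{iθ₄} gives r₂ω₂e^{iθ₂}+r₃ω₃e^{iθ₃}=r₄ω₄e^{iθ₄}.
Eliminating the other unknown: ω₄ = r₂ω₂ sin(θ₂−θ₃) / [r₄ sin(θ₄−θ₃)].
Numerator sine = +0.53877; denominator sine = -0.36000.
Result = 0.0552·3.644·(+0.53877) / (0.1837·(-0.36000)) = -1.6389 rad/s; magnitude 1.6389 rad/s.

1.64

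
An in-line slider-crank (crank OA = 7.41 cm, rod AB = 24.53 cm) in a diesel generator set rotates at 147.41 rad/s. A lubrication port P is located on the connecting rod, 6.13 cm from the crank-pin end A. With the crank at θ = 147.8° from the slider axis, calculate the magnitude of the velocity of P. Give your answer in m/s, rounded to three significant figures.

ω = 147.4 rad/s.  Crank-pin speed |V_A| = rω = 10.923 m/s, perpendicular to OA.
Rod angle: sinφ = −(r/L) sinθ ⇒ φ = -9.263°; ω_rod = −rω cosθ/√(L²−r²sin²θ) = +38.178 rad/s.
V_P = V_A + ω_rod × AP, with AP = 0.0613 m along the rod.
Components: V_Px = −rω sinθ − a·ω_rod·sinφ = -5.4439 m/s;  V_Py = rω cosθ + a·ω_rod·cosφ = -6.9332 m/s.
|V_P| = √(V_Px² + V_Py²) = 8.8151 m/s.

8.82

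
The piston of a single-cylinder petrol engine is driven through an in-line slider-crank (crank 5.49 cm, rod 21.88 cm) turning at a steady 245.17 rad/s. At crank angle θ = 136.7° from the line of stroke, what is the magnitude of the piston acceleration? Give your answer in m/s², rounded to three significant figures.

ω = 245.2 rad/s
x(θ) = r cosθ + √(L² − r² sin²θ); with ω constant, a = ω²·d²x/dθ².
d²x/dθ² = −r cosθ − r²(cos2θ)/√u − r⁴ sin²2θ/(4u^{3/2}),  u = L² − r² sin²θ = 0.0464558 m².
Substituting r = 0.0549 m, L = 0.2188 m, θ = 136.7°: d²x/dθ² = +0.038899 m.
a = ω²·d²x/dθ² = (245.2)²·(+0.038899) = +2338.2 m/s²;  |a| = 2338.2 m/s².

2340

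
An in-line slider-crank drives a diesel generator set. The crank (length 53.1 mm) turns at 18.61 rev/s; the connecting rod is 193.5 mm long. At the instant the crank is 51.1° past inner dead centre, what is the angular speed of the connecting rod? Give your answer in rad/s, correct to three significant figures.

ω = 116.9 rad/s (converted from 18.61 rev/s).
The rod makes angle φ with the slider axis where L sinφ = r sinθ; differentiating, L cosφ·φ̇ = r ω cosθ.
L cosφ = √(L² − r² sin²θ) = 0.18904 m.
|ω_rod| = r ω |cosθ| / √(L² − r² sin²θ) = 0.0531·116.9·0.62796/0.18904 = 20.626 rad/s.

20.6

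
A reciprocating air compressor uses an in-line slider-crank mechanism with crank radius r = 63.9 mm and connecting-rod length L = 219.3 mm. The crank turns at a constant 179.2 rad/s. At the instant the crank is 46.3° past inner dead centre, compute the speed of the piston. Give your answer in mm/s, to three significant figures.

ω = 179.2 rad/s
For an in-line slider-crank, x = r cosθ + √(L² − r² sin²θ), so v = −rω sinθ·[1 + r cosθ/√(L² − r² sin²θ)].
With r = 0.0639 m, L = 0.2193 m, θ = 46.3°: √(L² − r² sin²θ) = 0.21438 m.
v = −0.0639·179.2·0.72297·[1 + 0.0639·0.69088/0.21438] = -9.9834 m/s.
|v| = 9.9834 m/s = 9983.4 mm/s.

9980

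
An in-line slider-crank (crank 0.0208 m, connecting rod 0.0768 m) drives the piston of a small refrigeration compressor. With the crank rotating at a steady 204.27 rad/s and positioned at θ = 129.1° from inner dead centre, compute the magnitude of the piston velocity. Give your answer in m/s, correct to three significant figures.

2.72

ω = 204.3 rad/s
For an in-line slider-crank, x = r cosθ + √(L² − r² sin²θ), so v = −rω sinθ·[1 + r cosθ/√(L² − r² sin²θ)].
With r = 0.0208 m, L = 0.0768 m, θ = 129.1°: √(L² − r² sin²θ) = 0.075085 m.
v = −0.0208·204.3·0.77605·[1 + 0.0208·-0.63068/0.075085] = -2.7212 m/s.
|v| = 2.7212 m/s.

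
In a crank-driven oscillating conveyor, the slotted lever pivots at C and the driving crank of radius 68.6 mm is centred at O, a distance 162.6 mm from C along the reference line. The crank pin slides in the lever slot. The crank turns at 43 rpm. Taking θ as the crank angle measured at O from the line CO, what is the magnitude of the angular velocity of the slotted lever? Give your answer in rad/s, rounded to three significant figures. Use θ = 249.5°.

ω = 4.503 rad/s (from 43 rpm).
Crank pin A relative to C: A = (d + r cosθ, r sinθ); lever angle φ = atan2(r sinθ, d + r cosθ).
Differentiating tanφ: φ̇ = rω(d cosθ + r)/(d² + r² + 2dr cosθ).
d² + r² + 2dr cosθ = |CA|² = 0.023332 m²;  d cosθ + r = +0.011656 m.
|ω_lever| = |0.0686·4.503·+0.011656| / 0.023332 = 0.15432 rad/s.

0.154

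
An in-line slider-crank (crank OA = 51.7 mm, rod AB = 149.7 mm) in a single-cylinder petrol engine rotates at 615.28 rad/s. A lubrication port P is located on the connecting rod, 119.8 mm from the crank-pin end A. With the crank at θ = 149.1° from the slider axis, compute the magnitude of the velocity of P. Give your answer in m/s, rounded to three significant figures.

ω = 615.3 rad/s.  Crank-pin speed |V_A| = rω = 31.81 m/s, perpendicular to OA.
Rod angle: sinφ = −(r/L) sinθ ⇒ φ = -10.216°; ω_rod = −rω cosθ/√(L²−r²sin²θ) = +185.27 rad/s.
V_P = V_A + ω_rod × AP, with AP = 0.1198 m along the rod.
Components: V_Px = −rω sinθ − a·ω_rod·sinφ = -12.399 m/s;  V_Py = rω cosθ + a·ω_rod·cosφ = -5.4517 m/s.
|V_P| = √(V_Px² + V_Py²) = 13.545 m/s.

13.5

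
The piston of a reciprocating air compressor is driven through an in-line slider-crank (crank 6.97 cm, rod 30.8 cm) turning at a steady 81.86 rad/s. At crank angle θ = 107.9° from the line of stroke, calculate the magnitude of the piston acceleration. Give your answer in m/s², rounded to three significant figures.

ω = 81.86 rad/s
x(θ) = r cosθ + √(L² − r² sin²θ); with ω constant, a = ω²·d²x/dθ².
d²x/dθ² = −r cosθ − r²(cos2θ)/√u − r⁴ sin²2θ/(4u^{3/2}),  u = L² − r² sin²θ = 0.0904648 m².
Substituting r = 0.0697 m, L = 0.308 m, θ = 107.9°: d²x/dθ² = +0.034449 m.
a = ω²·d²x/dθ² = (81.86)²·(+0.034449) = +230.84 m/s²;  |a| = 230.84 m/s².

231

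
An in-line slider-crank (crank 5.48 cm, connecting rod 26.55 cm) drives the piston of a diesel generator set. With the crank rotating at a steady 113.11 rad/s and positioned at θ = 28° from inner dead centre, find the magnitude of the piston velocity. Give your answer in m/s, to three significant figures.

3.44

ω = 113.1 rad/s
For an in-line slider-crank, x = r cosθ + √(L² − r² sin²θ), so v = −rω sinθ·[1 + r cosθ/√(L² − r² sin²θ)].
With r = 0.0548 m, L = 0.2655 m, θ = 28°: √(L² − r² sin²θ) = 0.26425 m.
v = −0.0548·113.1·0.46947·[1 + 0.0548·0.88295/0.26425] = -3.4428 m/s.
|v| = 3.4428 m/s.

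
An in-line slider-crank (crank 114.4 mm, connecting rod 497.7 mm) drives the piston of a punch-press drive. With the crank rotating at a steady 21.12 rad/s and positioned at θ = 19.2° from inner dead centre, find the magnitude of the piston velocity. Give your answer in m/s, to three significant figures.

ω = 21.12 rad/s
For an in-line slider-crank, x = r cosθ + √(L² − r² sin²θ), so v = −rω sinθ·[1 + r cosθ/√(L² − r² sin²θ)].
With r = 0.1144 m, L = 0.4977 m, θ = 19.2°: √(L² − r² sin²θ) = 0.49628 m.
v = −0.1144·21.12·0.32887·[1 + 0.1144·0.94438/0.49628] = -0.96756 m/s.
|v| = 0.96756 m/s.

0.968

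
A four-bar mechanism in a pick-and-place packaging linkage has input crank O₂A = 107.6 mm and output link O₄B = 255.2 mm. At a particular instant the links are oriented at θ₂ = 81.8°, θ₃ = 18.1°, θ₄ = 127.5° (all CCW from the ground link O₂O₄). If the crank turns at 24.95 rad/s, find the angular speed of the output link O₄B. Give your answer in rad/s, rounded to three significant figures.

10.00

ω₂ = 24.95 rad/s
Differentiating the loop-closure r₂e^{iθ₂}+r₃e^{iθ₃}=r₁+r₄e^{iθ₄} gives r₂ω₂e^{iθ₂}+r₃ω₃e^{iθ₃}=r₄ω₄e^{iθ₄}.
Eliminating the other unknown: ω₄ = r₂ω₂ sin(θ₂−θ₃) / [r₄ sin(θ₄−θ₃)].
Numerator sine = +0.89649; denominator sine = +0.94322.
Result = 0.1076·24.95·(+0.89649) / (0.2552·(+0.94322)) = +9.9984 rad/s; magnitude 9.9984 rad/s.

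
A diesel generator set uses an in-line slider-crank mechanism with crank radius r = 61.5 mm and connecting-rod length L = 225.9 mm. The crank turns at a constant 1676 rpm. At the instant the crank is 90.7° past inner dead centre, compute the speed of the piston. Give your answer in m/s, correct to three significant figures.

ω = 2π·1676/60 = 175.5 rad/s
For an in-line slider-crank, x = r cosθ + √(L² − r² sin²θ), so v = −rω sinθ·[1 + r cosθ/√(L² − r² sin²θ)].
With r = 0.0615 m, L = 0.2259 m, θ = 90.7°: √(L² − r² sin²θ) = 0.21737 m.
v = −0.0615·175.5·0.99993·[1 + 0.0615·-0.01222/0.21737] = -10.756 m/s.
|v| = 10.756 m/s.

10.8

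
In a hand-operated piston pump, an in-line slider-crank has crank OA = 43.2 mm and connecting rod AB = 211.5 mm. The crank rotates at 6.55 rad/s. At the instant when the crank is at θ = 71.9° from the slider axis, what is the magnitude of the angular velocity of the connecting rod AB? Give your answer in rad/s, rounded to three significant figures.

ω = 6.55 rad/s
The rod makes angle φ with the slider axis where L sinφ = r sinθ; differentiating, L cosφ·φ̇ = r ω cosθ.
L cosφ = √(L² − r² sin²θ) = 0.20748 m.
|ω_rod| = r ω |cosθ| / √(L² − r² sin²θ) = 0.0432·6.55·0.31068/0.20748 = 0.42371 rad/s.

0.424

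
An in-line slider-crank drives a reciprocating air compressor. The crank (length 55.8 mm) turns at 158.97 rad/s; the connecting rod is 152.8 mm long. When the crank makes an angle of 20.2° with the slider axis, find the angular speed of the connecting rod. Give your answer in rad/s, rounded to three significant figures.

ω = 159 rad/s
The rod makes angle φ with the slider axis where L sinφ = r sinθ; differentiating, L cosφ·φ̇ = r ω cosθ.
L cosφ = √(L² − r² sin²θ) = 0.15158 m.
|ω_rod| = r ω |cosθ| / √(L² − r² sin²θ) = 0.0558·159·0.93849/0.15158 = 54.921 rad/s.

54.9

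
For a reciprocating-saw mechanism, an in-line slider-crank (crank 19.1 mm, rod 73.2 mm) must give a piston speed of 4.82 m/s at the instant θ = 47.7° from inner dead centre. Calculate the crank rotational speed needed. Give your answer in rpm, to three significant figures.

2760

For an in-line slider-crank, |v_piston| = rω|sinθ|·[1 + r cosθ/√(L² − r² sin²θ)].
With r = 0.0191 m, L = 0.0732 m, θ = 47.7°: the bracketed kinematic factor |dx/dθ| = 0.016655 m.
ω = v/|dx/dθ| = 4.82/0.016655 = 289.4 rad/s.
N = 60ω/(2π) = 2763.5 rpm.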